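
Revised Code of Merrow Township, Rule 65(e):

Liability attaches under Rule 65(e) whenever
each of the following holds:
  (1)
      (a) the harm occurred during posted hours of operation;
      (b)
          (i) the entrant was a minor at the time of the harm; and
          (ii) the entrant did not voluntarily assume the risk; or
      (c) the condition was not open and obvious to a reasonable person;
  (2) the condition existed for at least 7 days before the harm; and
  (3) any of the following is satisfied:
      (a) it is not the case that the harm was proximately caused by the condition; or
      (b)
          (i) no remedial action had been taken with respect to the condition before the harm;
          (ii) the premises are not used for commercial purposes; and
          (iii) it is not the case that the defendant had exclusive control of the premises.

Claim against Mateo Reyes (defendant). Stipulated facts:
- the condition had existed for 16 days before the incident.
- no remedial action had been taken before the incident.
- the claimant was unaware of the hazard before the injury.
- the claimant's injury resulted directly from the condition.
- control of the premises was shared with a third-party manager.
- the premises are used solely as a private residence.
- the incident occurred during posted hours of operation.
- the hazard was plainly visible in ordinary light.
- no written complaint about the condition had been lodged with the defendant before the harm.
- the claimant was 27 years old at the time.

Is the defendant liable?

Yes — liable.

(a) during posted hours — satisfied.
(i) entrant a minor — not satisfied.
(ii) no assumed risk — met.
(b): F AND T → false.
(c) not open/obvious — not met.
(1) = T OR F OR F = true.
(2) condition ≥7 days old — met.
(a) not (proximate cause) — not met.
(i) no remedial action — holds.
(ii) not (commercial use) — holds.
(iii) not (exclusive control) — holds.
(b) = T AND T AND T = true.
(3): F OR T → true.
So Overall is satisfied (T AND T AND T).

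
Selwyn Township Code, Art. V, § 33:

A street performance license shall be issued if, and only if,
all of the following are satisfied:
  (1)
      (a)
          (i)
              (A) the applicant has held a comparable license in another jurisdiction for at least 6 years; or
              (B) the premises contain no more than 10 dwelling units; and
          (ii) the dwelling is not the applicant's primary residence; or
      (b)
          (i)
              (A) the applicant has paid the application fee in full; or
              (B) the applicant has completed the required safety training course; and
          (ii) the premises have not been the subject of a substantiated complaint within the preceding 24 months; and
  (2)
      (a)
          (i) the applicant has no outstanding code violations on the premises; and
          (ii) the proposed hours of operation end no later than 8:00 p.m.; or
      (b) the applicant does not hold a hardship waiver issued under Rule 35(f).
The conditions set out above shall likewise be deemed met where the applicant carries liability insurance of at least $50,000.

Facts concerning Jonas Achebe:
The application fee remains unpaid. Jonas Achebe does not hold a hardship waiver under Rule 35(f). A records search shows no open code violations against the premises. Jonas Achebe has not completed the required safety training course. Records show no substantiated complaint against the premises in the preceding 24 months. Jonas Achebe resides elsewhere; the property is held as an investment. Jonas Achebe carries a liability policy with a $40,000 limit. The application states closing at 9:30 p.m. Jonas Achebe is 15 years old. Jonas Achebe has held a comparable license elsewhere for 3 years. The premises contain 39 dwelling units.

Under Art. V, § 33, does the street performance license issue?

No — denied.

(A) prior license ≥ 6 yr — not satisfied.
(B) ≤ 10 units — not met.
(i) = F OR F = false.
(ii) not (primary residence) — holds.
(a) = F AND T = false.
(A) fee paid — not met.
(B) safety training — not met.
So (i) is not satisfied (F OR F).
(ii) no complaint in 24 mo. — met.
So (b) is not satisfied (F AND T).
(1): F OR F → false.
(i) no code violations — holds.
(ii) closes by 8 p.m. — fails.
(a): T AND F → false.
(b) not (hardship waiver) — holds.
(2) = F OR T = true.
So Overall is not satisfied (F AND T).
Exception (insurance ≥ $50,000) — not satisfied.
Result: main false OR exception false → false.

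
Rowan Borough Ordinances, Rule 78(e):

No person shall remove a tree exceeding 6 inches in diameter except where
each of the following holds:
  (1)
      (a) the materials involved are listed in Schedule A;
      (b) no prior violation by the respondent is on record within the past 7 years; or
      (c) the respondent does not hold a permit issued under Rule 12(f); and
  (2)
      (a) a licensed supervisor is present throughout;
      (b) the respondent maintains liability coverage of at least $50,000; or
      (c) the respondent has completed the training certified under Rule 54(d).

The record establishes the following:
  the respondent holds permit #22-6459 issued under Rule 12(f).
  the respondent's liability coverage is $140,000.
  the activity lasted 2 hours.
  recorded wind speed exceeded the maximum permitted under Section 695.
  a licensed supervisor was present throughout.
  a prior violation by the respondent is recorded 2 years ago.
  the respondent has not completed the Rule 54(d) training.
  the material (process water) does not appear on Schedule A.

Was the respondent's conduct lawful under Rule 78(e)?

No — unlawful.

(a) Schedule A material — not satisfied.
(b) no prior violation — not met.
(c) not (holds permit) — not met.
(1): F OR F OR F → false.
(a) supervisor present — satisfied.
(b) coverage ≥ $50,000 — met.
(c) training certified — fails.
(2) = T OR T OR F = true.
Overall = F AND T = false.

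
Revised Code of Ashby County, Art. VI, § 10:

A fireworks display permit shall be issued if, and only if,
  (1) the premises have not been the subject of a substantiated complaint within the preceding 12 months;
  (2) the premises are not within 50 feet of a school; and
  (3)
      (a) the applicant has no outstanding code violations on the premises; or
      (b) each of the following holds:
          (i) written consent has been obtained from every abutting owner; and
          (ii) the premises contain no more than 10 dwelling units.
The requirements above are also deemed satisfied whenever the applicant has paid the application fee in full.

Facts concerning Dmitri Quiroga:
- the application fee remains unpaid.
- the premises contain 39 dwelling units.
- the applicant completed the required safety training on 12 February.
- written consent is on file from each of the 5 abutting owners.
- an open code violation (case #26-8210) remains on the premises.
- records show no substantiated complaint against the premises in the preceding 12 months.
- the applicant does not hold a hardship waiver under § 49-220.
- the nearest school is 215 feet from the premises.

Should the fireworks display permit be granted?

No — denied.

(1) no complaint in 12 mo. — satisfied.
(2) ≥50 ft from school — met.
(a) no code violations — not met.
(i) all abutters consent — satisfied.
(ii) ≤ 10 units — not satisfied.
(b) = T AND F = false.
So (3) is not satisfied (F OR F).
Overall = T AND T AND F = false.
Exception (fee paid) — not satisfied.
Result: main false OR exception false → false.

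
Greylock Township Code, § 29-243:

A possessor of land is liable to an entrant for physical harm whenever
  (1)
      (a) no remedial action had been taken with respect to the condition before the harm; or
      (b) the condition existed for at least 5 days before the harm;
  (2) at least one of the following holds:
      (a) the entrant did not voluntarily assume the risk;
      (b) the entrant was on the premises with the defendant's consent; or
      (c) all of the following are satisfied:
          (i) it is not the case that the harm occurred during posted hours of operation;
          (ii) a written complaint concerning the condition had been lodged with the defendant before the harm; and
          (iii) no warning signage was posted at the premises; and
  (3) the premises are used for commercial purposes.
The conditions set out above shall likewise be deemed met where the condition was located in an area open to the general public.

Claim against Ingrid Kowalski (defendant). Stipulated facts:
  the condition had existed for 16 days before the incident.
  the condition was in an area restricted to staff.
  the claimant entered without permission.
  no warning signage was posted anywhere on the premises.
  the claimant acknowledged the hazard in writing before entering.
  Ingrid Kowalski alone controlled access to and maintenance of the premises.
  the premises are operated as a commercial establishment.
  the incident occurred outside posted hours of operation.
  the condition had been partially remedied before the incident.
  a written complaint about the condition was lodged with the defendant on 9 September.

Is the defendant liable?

(a) no remedial action — not satisfied.
(b) condition ≥5 days old — satisfied.
(1) = F OR T = true.
(a) no assumed risk — fails.
(b) consent to enter — fails.
(i) not (during posted hours) — holds.
(ii) complaint lodged — holds.
(iii) no signage posted — satisfied.
So (c) is satisfied (T AND T AND T).
(2): F OR F OR T → true.
(3) commercial use — holds.
So Overall is satisfied (T AND T AND T).
Exception (public area) — not satisfied.
Result: main true OR exception false → true.

Yes — liable.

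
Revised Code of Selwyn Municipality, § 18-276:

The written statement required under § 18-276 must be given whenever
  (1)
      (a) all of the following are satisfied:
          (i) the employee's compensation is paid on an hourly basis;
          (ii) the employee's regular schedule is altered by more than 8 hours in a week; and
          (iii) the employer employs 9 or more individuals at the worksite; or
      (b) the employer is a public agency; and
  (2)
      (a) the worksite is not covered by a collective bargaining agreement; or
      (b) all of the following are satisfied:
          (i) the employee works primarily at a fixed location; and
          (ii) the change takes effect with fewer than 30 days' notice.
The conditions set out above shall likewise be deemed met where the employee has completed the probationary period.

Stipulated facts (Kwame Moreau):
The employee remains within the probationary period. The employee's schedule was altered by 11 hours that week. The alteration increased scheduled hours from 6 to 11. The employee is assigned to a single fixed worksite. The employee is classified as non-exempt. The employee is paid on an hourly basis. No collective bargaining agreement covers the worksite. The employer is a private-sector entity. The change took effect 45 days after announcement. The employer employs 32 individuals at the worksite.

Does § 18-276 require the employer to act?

(i) hourly-paid — holds.
(ii) schedule shift > 8h — satisfied.
(iii) ≥ 9 at site — satisfied.
(a) = T AND T AND T = true.
(b) public agency — not satisfied.
(1) = T OR F = true.
(a) no CBA — holds.
(i) fixed location — satisfied.
(ii) < 30 days' notice — fails.
So (b) is not satisfied (T AND F).
(2) = T OR F = true.
So Overall is satisfied (T AND T).
Exception (past probation) — not satisfied.
Result: main true OR exception false → true.

Yes — required.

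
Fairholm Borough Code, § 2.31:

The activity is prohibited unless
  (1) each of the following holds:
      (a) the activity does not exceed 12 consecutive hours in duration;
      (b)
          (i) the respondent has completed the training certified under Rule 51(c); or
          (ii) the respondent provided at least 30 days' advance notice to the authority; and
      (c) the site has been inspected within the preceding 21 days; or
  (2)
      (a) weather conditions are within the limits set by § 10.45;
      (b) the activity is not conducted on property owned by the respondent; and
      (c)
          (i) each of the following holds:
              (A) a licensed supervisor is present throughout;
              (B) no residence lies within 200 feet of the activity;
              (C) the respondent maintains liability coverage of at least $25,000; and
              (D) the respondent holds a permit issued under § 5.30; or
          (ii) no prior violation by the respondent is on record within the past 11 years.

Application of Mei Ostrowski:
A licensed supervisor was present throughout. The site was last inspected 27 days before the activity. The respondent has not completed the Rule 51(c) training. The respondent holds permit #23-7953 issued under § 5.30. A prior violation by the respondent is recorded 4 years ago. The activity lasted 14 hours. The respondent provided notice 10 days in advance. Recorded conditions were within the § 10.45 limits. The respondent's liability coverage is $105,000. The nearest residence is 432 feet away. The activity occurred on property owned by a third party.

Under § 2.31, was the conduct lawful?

(a) ≤ 12 hrs duration — fails.
(i) training certified — fails.
(ii) ≥30 days' notice — not satisfied.
So (b) is not satisfied (F OR F).
(c) site inspected — not met.
(1) = F AND F AND F = false.
(a) weather ok — holds.
(b) not (own property) — met.
(A) supervisor present — satisfied.
(B) no residence in 200 ft — satisfied.
(C) coverage ≥ $25,000 — satisfied.
(D) holds permit — satisfied.
So (i) is satisfied (T AND T AND T AND T).
(ii) no prior violation — fails.
(c): T OR F → true.
So (2) is satisfied (T AND T AND T).
Overall = F OR T = true.

Yes — lawful.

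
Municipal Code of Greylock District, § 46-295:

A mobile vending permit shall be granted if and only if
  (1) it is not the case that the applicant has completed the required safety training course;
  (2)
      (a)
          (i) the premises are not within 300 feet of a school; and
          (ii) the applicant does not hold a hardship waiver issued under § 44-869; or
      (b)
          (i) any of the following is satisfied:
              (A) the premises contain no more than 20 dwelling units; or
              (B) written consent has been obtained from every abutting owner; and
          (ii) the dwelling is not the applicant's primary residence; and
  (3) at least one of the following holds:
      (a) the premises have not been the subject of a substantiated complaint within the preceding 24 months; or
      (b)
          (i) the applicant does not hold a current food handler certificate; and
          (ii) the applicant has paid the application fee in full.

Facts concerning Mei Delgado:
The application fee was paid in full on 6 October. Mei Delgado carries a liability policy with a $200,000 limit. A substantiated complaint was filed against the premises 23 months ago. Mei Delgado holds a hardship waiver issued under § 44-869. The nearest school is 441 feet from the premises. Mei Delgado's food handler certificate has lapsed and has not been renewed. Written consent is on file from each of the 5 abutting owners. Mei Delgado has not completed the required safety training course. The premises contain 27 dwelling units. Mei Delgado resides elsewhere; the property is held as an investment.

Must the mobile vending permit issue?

Yes — granted.

(1) not (safety training) — met.
(i) ≥300 ft from school — holds.
(ii) not (hardship waiver) — not satisfied.
(a) = T AND F = false.
(A) ≤ 20 units — not satisfied.
(B) all abutters consent — holds.
(i): F OR T → true.
(ii) not (primary residence) — holds.
(b) = T AND T = true.
So (2) is satisfied (F OR T).
(a) no complaint in 24 mo. — fails.
(i) not (food handler cert.) — satisfied.
(ii) fee paid — met.
(b): T AND T → true.
So (3) is satisfied (F OR T).
Overall = T AND T AND T = true.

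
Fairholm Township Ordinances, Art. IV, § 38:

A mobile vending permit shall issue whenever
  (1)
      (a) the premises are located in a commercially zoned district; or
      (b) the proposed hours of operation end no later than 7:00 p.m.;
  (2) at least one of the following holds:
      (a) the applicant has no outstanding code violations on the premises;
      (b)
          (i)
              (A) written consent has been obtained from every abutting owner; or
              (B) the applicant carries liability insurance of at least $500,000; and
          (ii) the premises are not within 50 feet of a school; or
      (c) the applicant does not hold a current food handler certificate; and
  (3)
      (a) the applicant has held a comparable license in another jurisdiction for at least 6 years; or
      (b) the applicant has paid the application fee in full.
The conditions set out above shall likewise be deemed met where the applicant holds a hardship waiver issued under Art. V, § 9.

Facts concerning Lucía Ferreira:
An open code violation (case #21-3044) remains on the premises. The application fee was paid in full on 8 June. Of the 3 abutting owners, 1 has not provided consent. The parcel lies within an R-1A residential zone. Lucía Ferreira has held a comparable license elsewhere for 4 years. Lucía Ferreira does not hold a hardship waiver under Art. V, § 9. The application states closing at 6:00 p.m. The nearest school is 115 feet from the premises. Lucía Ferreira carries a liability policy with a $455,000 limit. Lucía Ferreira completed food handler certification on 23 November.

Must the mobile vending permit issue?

(a) commercially zoned — not satisfied.
(b) closes by 7 p.m. — holds.
(1): F OR T → true.
(a) no code violations — fails.
(A) all abutters consent — not satisfied.
(B) insurance ≥ $500,000 — fails.
(i) = F OR F = false.
(ii) ≥50 ft from school — holds.
So (b) is not satisfied (F AND T).
(c) not (food handler cert.) — not met.
So (2) is not satisfied (F OR F OR F).
(a) prior license ≥ 6 yr — not satisfied.
(b) fee paid — holds.
(3) = F OR T = true.
Overall: T AND F AND T → false.
Exception (hardship waiver) — not satisfied.
Result: main false OR exception false → false.

No — denied.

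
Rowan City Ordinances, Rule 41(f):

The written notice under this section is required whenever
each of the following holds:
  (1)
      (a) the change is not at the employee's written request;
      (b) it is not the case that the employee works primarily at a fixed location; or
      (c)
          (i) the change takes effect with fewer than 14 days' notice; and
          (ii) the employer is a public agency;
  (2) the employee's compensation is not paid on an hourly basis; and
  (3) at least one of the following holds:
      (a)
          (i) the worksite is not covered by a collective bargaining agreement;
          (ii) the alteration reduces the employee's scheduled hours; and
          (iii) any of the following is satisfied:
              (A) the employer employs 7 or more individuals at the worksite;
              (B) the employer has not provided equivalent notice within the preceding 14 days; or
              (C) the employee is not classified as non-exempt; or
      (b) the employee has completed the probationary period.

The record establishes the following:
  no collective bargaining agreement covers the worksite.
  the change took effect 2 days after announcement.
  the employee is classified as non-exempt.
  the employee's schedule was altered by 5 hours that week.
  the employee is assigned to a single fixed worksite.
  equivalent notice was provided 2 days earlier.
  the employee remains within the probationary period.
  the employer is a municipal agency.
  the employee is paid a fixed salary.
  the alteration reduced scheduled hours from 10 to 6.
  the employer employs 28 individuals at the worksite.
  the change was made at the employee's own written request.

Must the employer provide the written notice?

(a) not employee-requested — fails.
(b) not (fixed location) — not met.
(i) < 14 days' notice — holds.
(ii) public agency — met.
(c) = T AND T = true.
(1): F OR F OR T → true.
(2) not (hourly-paid) — holds.
(i) no CBA — satisfied.
(ii) hours reduced — satisfied.
(A) ≥ 7 at site — met.
(B) no recent notice — not satisfied.
(C) not (non-exempt) — not met.
(iii): T OR F OR F → true.
(a): T AND T AND T → true.
(b) past probation — fails.
So (3) is satisfied (T OR F).
Overall: T AND T AND T → true.

Yes — required.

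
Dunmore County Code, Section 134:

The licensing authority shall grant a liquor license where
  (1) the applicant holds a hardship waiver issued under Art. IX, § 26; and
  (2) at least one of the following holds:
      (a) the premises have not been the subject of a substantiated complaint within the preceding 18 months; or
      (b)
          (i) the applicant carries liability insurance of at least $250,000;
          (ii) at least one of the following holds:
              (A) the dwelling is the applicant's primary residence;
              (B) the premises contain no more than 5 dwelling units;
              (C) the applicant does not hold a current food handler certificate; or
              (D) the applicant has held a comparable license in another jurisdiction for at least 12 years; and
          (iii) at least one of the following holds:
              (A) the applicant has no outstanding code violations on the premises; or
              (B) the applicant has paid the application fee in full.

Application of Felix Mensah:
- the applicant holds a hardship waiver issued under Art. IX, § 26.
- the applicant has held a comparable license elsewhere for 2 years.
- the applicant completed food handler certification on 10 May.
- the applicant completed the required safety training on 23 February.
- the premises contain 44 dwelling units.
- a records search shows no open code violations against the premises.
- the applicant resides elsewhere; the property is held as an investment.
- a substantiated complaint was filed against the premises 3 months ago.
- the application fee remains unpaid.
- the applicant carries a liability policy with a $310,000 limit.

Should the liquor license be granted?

(1) hardship waiver — holds.
(a) no complaint in 18 mo. — not satisfied.
(i) insurance ≥ $250,000 — satisfied.
(A) primary residence — not satisfied.
(B) ≤ 5 units — not satisfied.
(C) not (food handler cert.) — fails.
(D) prior license ≥ 12 yr — fails.
So (ii) is not satisfied (F OR F OR F OR F).
(A) no code violations — holds.
(B) fee paid — not satisfied.
(iii): T OR F → true.
(b) = T AND F AND T = false.
So (2) is not satisfied (F OR F).
Overall: T AND F → false.

No — denied.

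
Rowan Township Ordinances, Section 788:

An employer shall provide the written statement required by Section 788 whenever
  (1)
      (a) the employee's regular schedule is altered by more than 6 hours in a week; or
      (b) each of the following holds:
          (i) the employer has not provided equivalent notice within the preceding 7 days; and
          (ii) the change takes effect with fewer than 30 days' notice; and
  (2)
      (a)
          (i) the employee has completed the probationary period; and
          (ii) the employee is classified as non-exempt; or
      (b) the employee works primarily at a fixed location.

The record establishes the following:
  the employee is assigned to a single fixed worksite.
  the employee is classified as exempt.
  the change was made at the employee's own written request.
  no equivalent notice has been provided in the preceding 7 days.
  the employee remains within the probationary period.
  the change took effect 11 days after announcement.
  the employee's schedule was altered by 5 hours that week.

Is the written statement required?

(a) schedule shift > 6h — fails.
(i) no recent notice — satisfied.
(ii) < 30 days' notice — holds.
So (b) is satisfied (T AND T).
(1): F OR T → true.
(i) past probation — not satisfied.
(ii) non-exempt — fails.
So (a) is not satisfied (F AND F).
(b) fixed location — holds.
(2) = F OR T = true.
Overall: T AND T → true.

Yes — required.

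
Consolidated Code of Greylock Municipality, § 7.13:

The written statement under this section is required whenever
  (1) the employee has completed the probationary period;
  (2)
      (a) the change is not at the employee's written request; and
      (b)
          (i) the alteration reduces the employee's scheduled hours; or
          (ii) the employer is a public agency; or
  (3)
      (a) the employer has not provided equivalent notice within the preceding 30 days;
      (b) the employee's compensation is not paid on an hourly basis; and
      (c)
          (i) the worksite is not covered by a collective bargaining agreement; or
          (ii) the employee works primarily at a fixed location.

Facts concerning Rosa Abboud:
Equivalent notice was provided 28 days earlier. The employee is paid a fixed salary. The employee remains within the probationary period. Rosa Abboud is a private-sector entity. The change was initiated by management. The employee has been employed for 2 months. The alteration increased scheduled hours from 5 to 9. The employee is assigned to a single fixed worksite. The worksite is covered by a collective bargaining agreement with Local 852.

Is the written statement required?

No — not required.

(1) past probation — fails.
(a) not employee-requested — met.
(i) hours reduced — fails.
(ii) public agency — not satisfied.
(b) = F OR F = false.
(2): T AND F → false.
(a) no recent notice — not met.
(b) not (hourly-paid) — met.
(i) no CBA — not satisfied.
(ii) fixed location — met.
So (c) is satisfied (F OR T).
So (3) is not satisfied (F AND T AND T).
Overall = F OR F OR F = false.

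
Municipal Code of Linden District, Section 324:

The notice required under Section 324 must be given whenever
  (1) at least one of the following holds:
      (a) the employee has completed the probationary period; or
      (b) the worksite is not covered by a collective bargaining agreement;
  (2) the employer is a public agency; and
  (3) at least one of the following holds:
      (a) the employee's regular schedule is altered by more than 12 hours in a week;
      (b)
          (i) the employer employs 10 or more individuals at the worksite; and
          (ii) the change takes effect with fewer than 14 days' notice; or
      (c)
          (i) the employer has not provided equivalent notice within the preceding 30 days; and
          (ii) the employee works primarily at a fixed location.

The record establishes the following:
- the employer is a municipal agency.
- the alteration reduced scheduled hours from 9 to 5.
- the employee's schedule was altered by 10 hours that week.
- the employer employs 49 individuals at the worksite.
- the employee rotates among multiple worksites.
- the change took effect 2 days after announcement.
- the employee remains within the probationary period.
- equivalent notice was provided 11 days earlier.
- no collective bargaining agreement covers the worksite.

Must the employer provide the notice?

(a) past probation — not met.
(b) no CBA — satisfied.
(1): F OR T → true.
(2) public agency — met.
(a) schedule shift > 12h — not satisfied.
(i) ≥ 10 at site — satisfied.
(ii) < 14 days' notice — met.
(b) = T AND T = true.
(i) no recent notice — not met.
(ii) fixed location — not satisfied.
So (c) is not satisfied (F AND F).
(3): F OR T OR F → true.
So Overall is satisfied (T AND T AND T).

Yes — required.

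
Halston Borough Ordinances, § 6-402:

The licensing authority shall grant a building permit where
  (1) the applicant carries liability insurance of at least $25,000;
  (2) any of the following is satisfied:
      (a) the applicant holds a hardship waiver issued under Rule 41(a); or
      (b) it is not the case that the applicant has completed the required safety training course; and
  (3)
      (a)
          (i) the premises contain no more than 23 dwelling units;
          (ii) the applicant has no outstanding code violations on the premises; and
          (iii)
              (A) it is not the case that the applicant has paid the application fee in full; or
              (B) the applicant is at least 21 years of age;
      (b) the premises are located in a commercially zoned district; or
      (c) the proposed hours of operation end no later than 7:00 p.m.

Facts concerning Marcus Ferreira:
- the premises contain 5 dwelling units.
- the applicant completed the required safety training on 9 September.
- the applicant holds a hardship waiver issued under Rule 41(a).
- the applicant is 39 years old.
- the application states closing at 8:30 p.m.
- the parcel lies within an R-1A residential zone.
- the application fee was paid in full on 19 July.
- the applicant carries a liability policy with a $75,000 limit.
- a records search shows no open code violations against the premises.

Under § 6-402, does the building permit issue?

Yes — granted.

(1) insurance ≥ $25,000 — met.
(a) hardship waiver — met.
(b) not (safety training) — not satisfied.
(2): T OR F → true.
(i) ≤ 23 units — met.
(ii) no code violations — met.
(A) not (fee paid) — not met.
(B) age ≥ 21 — met.
(iii) = F OR T = true.
(a): T AND T AND T → true.
(b) commercially zoned — not satisfied.
(c) closes by 7 p.m. — fails.
So (3) is satisfied (T OR F OR F).
Overall = T AND T AND T = true.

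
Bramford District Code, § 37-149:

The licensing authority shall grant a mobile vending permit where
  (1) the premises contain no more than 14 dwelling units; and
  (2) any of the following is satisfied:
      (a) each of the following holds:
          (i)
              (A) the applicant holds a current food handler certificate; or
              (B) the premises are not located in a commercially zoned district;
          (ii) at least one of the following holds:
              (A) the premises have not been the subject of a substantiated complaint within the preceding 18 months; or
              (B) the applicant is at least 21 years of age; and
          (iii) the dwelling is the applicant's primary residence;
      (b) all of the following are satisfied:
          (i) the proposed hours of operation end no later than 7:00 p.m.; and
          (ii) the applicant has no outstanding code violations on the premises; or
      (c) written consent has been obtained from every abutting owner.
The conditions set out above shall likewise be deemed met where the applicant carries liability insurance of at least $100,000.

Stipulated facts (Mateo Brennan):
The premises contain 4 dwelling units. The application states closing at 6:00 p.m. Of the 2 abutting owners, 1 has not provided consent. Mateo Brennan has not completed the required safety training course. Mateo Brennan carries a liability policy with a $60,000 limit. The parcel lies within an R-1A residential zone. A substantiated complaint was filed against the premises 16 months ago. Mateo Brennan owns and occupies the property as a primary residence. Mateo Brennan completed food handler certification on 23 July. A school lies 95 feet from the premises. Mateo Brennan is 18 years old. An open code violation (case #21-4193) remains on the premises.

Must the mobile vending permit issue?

(1) ≤ 14 units — holds.
(A) food handler cert. — satisfied.
(B) not (commercially zoned) — satisfied.
So (i) is satisfied (T OR T).
(A) no complaint in 18 mo. — not satisfied.
(B) age ≥ 21 — not satisfied.
So (ii) is not satisfied (F OR F).
(iii) primary residence — holds.
So (a) is not satisfied (T AND F AND T).
(i) closes by 7 p.m. — holds.
(ii) no code violations — fails.
(b) = T AND F = false.
(c) all abutters consent — not satisfied.
(2): F OR F OR F → false.
Overall = T AND F = false.
Exception (insurance ≥ $100,000) — not satisfied.
Result: main false OR exception false → false.

No — denied.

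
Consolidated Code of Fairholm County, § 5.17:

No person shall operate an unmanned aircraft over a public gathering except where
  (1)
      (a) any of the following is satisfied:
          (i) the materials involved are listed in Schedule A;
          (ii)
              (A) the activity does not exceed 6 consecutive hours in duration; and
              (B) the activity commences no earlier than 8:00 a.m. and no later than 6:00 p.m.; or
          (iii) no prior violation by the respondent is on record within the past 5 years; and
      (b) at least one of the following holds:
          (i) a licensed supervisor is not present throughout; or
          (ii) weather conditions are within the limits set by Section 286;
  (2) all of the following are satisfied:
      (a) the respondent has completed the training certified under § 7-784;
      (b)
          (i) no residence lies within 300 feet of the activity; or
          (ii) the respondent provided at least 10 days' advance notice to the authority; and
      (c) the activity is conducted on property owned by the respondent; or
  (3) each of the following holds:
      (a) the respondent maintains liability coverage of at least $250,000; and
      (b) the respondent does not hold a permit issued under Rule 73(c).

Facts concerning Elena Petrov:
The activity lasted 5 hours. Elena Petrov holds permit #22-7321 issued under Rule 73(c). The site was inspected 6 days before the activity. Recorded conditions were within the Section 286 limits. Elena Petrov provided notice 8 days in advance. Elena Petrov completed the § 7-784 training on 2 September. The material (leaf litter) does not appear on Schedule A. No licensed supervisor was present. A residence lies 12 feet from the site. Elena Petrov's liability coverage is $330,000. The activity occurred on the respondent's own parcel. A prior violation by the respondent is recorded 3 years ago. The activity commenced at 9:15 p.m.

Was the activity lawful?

(i) Schedule A material — not met.
(A) ≤ 6 hrs duration — holds.
(B) start within hours — fails.
(ii): T AND F → false.
(iii) no prior violation — fails.
(a): F OR F OR F → false.
(i) not (supervisor present) — met.
(ii) weather ok — holds.
So (b) is satisfied (T OR T).
(1) = F AND T = false.
(a) training certified — holds.
(i) no residence in 300 ft — not satisfied.
(ii) ≥10 days' notice — not met.
(b) = F OR F = false.
(c) own property — met.
(2) = T AND F AND T = false.
(a) coverage ≥ $250,000 — satisfied.
(b) not (holds permit) — not met.
So (3) is not satisfied (T AND F).
So Overall is not satisfied (F OR F OR F).

No — unlawful.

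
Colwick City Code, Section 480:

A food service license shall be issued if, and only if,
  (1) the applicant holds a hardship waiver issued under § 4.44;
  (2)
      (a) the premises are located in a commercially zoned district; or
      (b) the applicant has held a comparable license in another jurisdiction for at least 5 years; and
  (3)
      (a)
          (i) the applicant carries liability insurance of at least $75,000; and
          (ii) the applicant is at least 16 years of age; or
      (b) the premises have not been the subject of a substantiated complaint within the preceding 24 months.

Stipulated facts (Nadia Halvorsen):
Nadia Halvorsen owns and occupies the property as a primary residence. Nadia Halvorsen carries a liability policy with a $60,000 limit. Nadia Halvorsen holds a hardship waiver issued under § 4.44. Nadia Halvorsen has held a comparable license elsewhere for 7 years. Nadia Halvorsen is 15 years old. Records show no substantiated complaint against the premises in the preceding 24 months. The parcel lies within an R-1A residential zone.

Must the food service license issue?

(1) hardship waiver — holds.
(a) commercially zoned — not satisfied.
(b) prior license ≥ 5 yr — satisfied.
(2) = F OR T = true.
(i) insurance ≥ $75,000 — not met.
(ii) age ≥ 16 — fails.
(a): F AND F → false.
(b) no complaint in 24 mo. — met.
So (3) is satisfied (F OR T).
Overall = T AND T AND T = true.

Yes — granted.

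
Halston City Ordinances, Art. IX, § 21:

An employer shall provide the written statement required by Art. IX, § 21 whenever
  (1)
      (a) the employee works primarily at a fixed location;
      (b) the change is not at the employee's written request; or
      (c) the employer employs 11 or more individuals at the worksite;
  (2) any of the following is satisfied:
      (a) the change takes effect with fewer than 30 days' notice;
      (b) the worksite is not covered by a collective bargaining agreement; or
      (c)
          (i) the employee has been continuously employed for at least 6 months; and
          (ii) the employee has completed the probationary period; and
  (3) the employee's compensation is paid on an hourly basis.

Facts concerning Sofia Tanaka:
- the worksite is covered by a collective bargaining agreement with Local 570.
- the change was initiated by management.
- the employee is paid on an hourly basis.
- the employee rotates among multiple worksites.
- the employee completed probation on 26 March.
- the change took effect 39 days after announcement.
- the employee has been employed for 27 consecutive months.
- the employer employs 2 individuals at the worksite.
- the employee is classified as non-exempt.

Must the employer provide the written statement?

Yes — required.

(a) fixed location — not satisfied.
(b) not employee-requested — met.
(c) ≥ 11 at site — not satisfied.
So (1) is satisfied (F OR T OR F).
(a) < 30 days' notice — not met.
(b) no CBA — not satisfied.
(i) tenure ≥ 6 mo. — satisfied.
(ii) past probation — met.
(c): T AND T → true.
(2): F OR F OR T → true.
(3) hourly-paid — satisfied.
Overall = T AND T AND T = true.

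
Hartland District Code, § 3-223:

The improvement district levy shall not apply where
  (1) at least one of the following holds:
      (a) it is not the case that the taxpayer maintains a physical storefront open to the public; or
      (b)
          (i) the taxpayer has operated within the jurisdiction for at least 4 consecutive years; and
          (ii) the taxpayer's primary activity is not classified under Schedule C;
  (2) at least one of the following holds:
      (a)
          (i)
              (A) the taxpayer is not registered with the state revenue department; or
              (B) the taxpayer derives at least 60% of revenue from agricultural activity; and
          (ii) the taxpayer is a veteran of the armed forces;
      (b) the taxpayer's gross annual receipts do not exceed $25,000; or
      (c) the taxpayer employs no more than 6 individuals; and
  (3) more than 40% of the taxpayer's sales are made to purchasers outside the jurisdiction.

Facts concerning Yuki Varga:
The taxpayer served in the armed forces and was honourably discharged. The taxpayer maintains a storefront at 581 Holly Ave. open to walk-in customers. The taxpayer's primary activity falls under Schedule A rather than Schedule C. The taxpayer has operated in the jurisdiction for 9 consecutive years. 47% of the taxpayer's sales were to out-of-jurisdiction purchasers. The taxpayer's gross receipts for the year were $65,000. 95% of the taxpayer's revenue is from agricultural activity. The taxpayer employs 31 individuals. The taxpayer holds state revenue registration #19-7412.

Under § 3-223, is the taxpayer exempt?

Yes — exempt.

(a) not (has storefront) — fails.
(i) ≥ 4 yrs in jurisdiction — holds.
(ii) not (Schedule C activity) — satisfied.
(b) = T AND T = true.
So (1) is satisfied (F OR T).
(A) not (state-registered) — not met.
(B) ≥60% agricultural — satisfied.
(i) = F OR T = true.
(ii) veteran — satisfied.
(a) = T AND T = true.
(b) receipts ≤ $25,000 — fails.
(c) ≤ 6 employees — not satisfied.
So (2) is satisfied (T OR F OR F).
(3) >40% out-of-jur. sales — satisfied.
Overall = T AND T AND T = true.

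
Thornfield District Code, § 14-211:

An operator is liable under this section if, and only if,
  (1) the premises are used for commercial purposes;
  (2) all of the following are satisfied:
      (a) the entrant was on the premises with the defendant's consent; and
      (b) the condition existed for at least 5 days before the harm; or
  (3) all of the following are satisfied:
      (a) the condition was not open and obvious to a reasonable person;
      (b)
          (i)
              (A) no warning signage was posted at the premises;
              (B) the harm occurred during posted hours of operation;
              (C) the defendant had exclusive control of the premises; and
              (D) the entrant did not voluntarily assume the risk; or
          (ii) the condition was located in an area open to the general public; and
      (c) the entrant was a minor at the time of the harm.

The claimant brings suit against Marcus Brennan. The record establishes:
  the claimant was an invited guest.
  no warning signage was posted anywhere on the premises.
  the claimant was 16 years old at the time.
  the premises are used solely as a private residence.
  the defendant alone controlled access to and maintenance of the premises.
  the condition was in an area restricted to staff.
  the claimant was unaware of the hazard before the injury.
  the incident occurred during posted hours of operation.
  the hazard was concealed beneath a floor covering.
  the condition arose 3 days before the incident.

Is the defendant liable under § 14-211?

Yes — liable.

(1) commercial use — not met.
(a) consent to enter — met.
(b) condition ≥5 days old — not satisfied.
(2) = T AND F = false.
(a) not open/obvious — holds.
(A) no signage posted — holds.
(B) during posted hours — satisfied.
(C) exclusive control — met.
(D) no assumed risk — holds.
(i) = T AND T AND T AND T = true.
(ii) public area — not satisfied.
(b): T OR F → true.
(c) entrant a minor — satisfied.
So (3) is satisfied (T AND T AND T).
So Overall is satisfied (F OR F OR T).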